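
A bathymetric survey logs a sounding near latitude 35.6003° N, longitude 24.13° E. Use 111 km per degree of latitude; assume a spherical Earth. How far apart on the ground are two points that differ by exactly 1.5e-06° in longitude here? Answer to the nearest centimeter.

At 35.6003° a degree of longitude is 111000 × cos 35.6003° ≈ 90253.8 m, so 1.5e-06° corresponds to 0.135381 m.
That is 0.135381 m = 13.538 cm.

14 centimeters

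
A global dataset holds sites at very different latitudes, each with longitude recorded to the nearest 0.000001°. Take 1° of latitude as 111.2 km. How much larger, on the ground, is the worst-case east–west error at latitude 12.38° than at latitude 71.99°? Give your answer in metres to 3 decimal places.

Rounding to 6 decimal places leaves the longitude within ±5e-07° of the true value.
Error at 12.38° = 5e-07° × 111200 × cos 12.38° ≈ 0.0556 × 0.9767 = 0.054307 m.
At 71.99°: 5e-07° × 111200 × cos 71.99° = 5e-07 × 111200 × 0.3092 ≈ 0.017191 m.
So the lower-latitude error exceeds the higher by 0.054307 − 0.017191 = 0.037117 m.

0.037 metres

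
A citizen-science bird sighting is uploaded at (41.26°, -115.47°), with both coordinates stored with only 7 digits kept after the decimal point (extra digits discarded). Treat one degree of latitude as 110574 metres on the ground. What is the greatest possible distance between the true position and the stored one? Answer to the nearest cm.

Truncating at 7 decimal places can drop up to a full unit in the last place, so each coordinate may be off by as much as 1e-07°.
North–south component: 1e-07° × 110574 = 0.0110574 m.
East–west component at 41.26°: 1e-07° × 110574 × cos 41.26° ≈ 1e-07 × 83121.2 ≈ 0.00831212 m.
Combining orthogonally: (0.0110574² + 0.00831212²)^½ ≈ 0.0138332 m.
That is 0.0138332 m = 1.3833 cm.

1 cm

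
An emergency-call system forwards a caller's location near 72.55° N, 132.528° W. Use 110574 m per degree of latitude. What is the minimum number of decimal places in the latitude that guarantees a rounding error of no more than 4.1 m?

One degree of latitude covers 110574 m.
With N decimal places the half-ulp bound is 0.5·10⁻ᴺ°, or 0.5·10⁻ᴺ × 110574 m on the ground.
Need 0.5 × 110574 × 10⁻ᴺ ≤ 4.1 → 10⁻ᴺ ≤ 7.416e-05, so N ≥ 4.13.
N = 4 would give 5.53 m (too coarse); N = 5 gives 0.553 m ≤ 4.1 m.

5 decimal places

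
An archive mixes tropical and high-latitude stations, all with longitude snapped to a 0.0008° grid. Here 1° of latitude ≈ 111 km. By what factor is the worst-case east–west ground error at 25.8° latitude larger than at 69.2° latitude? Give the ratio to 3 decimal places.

2.535

With a 0.0008° grid the true value lies within half a step, ±0.0008°/2 = ±0.0004°, of the stored one.
At 25.8°: 0.0004° × 111000 × cos 25.8° = 0.0004 × 111000 × 0.9003 ≈ 39.974 m.
Error at 69.2° = 0.0004° × 111000 × cos 69.2° ≈ 44.4 × 0.3551 = 15.767 m.
Ratio: 39.974 / 15.767 = cos 25.8° / cos 69.2° ≈ 2.5353.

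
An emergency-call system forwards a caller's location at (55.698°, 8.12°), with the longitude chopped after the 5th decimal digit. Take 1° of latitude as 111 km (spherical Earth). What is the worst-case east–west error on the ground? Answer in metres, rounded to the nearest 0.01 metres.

0.63 metres

Truncating at 5 decimal places can drop up to a full unit in the last place, so the longitude may be off by as much as 1e-05°.
Parallels shrink by cos φ, so at 55.698° a degree of longitude is 111000 × 0.5636 ≈ 62554.6 m.
East–west error: 1e-05° × 62554.6 m/° ≈ 0.625546 m.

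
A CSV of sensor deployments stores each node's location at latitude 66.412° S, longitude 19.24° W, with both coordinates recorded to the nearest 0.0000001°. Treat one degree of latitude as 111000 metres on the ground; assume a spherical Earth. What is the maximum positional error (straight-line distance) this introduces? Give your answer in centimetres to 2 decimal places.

Rounding to 7 decimal places leaves each coordinate within ±5e-08° of the true value.
N–S: 5e-08° × 111000 m/° = 0.00555 m.
East–west component at 66.412°: 5e-08° × 111000 × cos 66.412° ≈ 5e-08 × 44417.4 ≈ 0.00222087 m.
The two errors are perpendicular, so the maximum displacement is √(0.00555² + 0.00222087²) ≈ 0.00597786 m.
That is 0.00597786 m = 0.59779 cm.

0.60 centimetres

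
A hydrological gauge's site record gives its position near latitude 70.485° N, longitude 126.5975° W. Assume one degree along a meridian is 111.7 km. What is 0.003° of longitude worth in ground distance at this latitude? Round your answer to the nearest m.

One degree of longitude here spans 111700 × cos 70.485° = 111700 × 0.3341 ≈ 37313.8 m; 0.003° of that is 111.941 m.

112 m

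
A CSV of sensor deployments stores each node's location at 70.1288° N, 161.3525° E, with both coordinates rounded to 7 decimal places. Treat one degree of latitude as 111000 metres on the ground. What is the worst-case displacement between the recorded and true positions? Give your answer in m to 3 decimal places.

0.006 m

Rounding to 7 decimal places leaves each coordinate within ±5e-08° of the true value.
North–south component: 5e-08° × 111000 = 0.00555 m.
East–west component at 70.1288°: 5e-08° × 111000 × cos 70.1288° ≈ 5e-08 × 37729.7 ≈ 0.00188648 m.
Combining orthogonally: (0.00555² + 0.00188648²)^½ ≈ 0.00586185 m.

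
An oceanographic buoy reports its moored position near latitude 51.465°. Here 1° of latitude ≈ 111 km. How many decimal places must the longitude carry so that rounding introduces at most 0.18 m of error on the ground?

6 decimal places

At 51.465° one degree of longitude covers 111000 × cos 51.465° ≈ 111000 × 0.6230 ≈ 69152.2 m.
N decimal places → at most half a unit in the last place, 0.5 × 10⁻ᴺ° = 69152.2/2 × 10⁻ᴺ m.
Need 0.5 × 69152.2 × 10⁻ᴺ ≤ 0.18 → 10⁻ᴺ ≤ 5.206e-06, so N ≥ 5.28.
N = 5 would give 0.346 m (too coarse); N = 6 gives 0.0346 m ≤ 0.18 m.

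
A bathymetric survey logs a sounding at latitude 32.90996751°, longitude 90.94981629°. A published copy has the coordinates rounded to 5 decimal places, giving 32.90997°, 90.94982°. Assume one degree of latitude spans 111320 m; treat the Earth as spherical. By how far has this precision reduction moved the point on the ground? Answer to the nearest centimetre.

The latitude changed by -0.00000249° and the longitude by -0.00000371°.
N–S: -0.00000249° × 111320 m/° = -0.277187 m.
East–west at this latitude: -0.00000371° × 111320 × cos 32.91° ≈ -0.00000371 × 93456 = -0.346722 m.
Distance: √(0.277187² + 0.346722²) ≈ 0.443901 m.
That is 0.443901 m = 44.39 cm.

44 centimetres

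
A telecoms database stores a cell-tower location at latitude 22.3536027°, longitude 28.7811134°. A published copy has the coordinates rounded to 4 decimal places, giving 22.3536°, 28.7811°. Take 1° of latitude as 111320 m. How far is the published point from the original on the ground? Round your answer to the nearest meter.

1 meters

Δlat = 22.3536027 − 22.3536 = +0.0000027°; Δlon = 28.7811134 − 28.7811 = +0.0000134°.
North–south shift: 0.0000027 × 111320 = 0.300564 m.
East–west at this latitude: 0.0000134° × 111320 × cos 22.3536° ≈ 0.0000134 × 102955 = 1.37959 m.
Combined displacement = (0.300564² + 1.37959²)^½ ≈ 1.41196 m.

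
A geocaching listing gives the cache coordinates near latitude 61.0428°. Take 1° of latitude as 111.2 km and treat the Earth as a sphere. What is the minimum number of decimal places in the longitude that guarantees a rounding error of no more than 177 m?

At 61.0428° one degree of longitude covers 111200 × cos 61.0428° ≈ 111200 × 0.4842 ≈ 53838.2 m.
With N decimal places the half-ulp bound is 0.5·10⁻ᴺ°, or 0.5·10⁻ᴺ × 53838.2 m on the ground.
Need 0.5 × 53838.2 × 10⁻ᴺ ≤ 177 → 10⁻ᴺ ≤ 6.575e-03, so N ≥ 2.18.
N = 2 would give 269 m (too coarse); N = 3 gives 26.9 m ≤ 177 m.

3 decimal places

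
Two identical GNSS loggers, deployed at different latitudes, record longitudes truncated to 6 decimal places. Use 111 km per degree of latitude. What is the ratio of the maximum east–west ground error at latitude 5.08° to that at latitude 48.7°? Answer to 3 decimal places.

Truncating at 6 decimal places can drop up to a full unit in the last place, so the longitude may be off by as much as 1e-06°.
Error at 5.08° = 1e-06° × 111000 × cos 5.08° ≈ 0.111 × 0.9961 = 0.11056 m.
Error at 48.7° = 1e-06° × 111000 × cos 48.7° ≈ 0.111 × 0.6600 = 0.07326 m.
Ratio: 0.11056 / 0.07326 = cos 5.08° / cos 48.7° ≈ 1.5092.

1.509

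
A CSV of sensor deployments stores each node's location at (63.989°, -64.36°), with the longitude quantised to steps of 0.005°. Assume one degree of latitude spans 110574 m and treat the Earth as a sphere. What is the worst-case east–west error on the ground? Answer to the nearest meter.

121 meters

With a 0.005° grid the true value lies within half a step, ±0.005°/2 = ±0.0025°, of the stored one.
At latitude 63.989° a degree of longitude spans 110574 m × cos 63.989° = 110574 × 0.4385 ≈ 48491.5 m.
Maximum E–W displacement: 0.0025 × 48491.5 = 121.229 m.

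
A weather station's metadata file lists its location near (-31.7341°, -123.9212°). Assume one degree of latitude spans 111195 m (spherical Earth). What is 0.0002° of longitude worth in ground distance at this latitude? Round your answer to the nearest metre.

0.0002° of longitude at 31.7341° is 0.0002 × 111195 × cos 31.7341° ≈ 0.0002 × 94571.1 = 18.9142 m.

19 metres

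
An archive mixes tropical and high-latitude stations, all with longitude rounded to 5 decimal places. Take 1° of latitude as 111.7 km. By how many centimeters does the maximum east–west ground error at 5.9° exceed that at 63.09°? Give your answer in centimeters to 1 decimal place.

30.3 centimeters

Rounding to 5 decimal places leaves the longitude within ±5e-06° of the true value.
At 5.9°: 5e-06° × 111700 × cos 5.9° = 5e-06 × 111700 × 0.9947 ≈ 0.55554 m.
At 63.09°: 5e-06° × 111700 × cos 63.09° = 5e-06 × 111700 × 0.4526 ≈ 0.25277 m.
Difference: 0.55554 − 0.25277 = 0.30277 m.
That is 0.30277 m = 30.277 cm.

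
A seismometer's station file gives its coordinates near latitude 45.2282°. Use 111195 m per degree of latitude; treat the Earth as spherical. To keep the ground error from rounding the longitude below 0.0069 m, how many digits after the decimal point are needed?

At 45.2282° one degree of longitude covers 111195 × cos 45.2282° ≈ 111195 × 0.7043 ≈ 78313 m.
With N decimal places the half-ulp bound is 0.5·10⁻ᴺ°, or 0.5·10⁻ᴺ × 78313 m on the ground.
Setting 39156.5 × 10⁻ᴺ ≤ 0.0069 gives 10ᴺ ≥ 5.675e+06, i.e. N ≥ 6.75.
N = 6 would give 0.0392 m (too coarse); N = 7 gives 0.00392 m ≤ 0.0069 m.

7 decimal places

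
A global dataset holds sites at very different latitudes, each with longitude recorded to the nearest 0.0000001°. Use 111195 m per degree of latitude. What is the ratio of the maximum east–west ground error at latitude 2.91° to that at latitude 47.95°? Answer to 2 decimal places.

Rounding to 7 decimal places leaves the longitude within ±5e-08° of the true value.
Error at 2.91° = 5e-08° × 111195 × cos 2.91° ≈ 0.0055597 × 0.9987 = 0.0055526 m.
At 47.95°: 5e-08° × 111195 × cos 47.95° = 5e-08 × 111195 × 0.6698 ≈ 0.0037238 m.
The ratio reduces to cos 2.91° / cos 47.95° = 0.9987/0.6698 ≈ 1.4911.

1.49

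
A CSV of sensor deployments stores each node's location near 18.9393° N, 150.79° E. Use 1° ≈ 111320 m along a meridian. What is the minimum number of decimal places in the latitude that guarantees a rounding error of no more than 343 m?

One degree of latitude covers 111320 m.
With N decimal places the half-ulp bound is 0.5·10⁻ᴺ°, or 0.5·10⁻ᴺ × 111320 m on the ground.
Need 0.5 × 111320 × 10⁻ᴺ ≤ 343 → 10⁻ᴺ ≤ 6.162e-03, so N ≥ 2.21.
At 2 places the error can reach 557 m, but 3 places keeps it to 55.7 m.

3 decimal places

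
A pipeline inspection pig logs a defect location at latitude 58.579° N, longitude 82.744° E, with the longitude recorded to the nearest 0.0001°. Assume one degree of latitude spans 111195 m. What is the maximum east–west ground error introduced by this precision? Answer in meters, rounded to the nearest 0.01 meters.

Rounding to 4 decimal places leaves the longitude within ±5e-05° of the true value.
Parallels shrink by cos φ, so at 58.579° a degree of longitude is 111195 × 0.5213 ≈ 57968.4 m.
Maximum E–W displacement: 5e-05 × 57968.4 = 2.89842 m.

2.90 meters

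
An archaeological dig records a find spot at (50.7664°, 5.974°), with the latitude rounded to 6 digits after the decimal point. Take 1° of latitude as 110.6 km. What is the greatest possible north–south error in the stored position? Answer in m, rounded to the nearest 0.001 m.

Rounding to 6 decimal places leaves the latitude within ±5e-07° of the true value.
So the N–S error is at most 5e-07 × 110600 = 0.0553 m.

0.055 m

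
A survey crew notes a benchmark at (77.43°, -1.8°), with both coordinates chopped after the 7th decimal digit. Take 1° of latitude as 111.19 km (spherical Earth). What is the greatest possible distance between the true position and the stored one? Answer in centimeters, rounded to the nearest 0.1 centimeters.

Truncating at 7 decimal places can drop up to a full unit in the last place, so each coordinate may be off by as much as 1e-07°.
N–S: 1e-07° × 111190 m/° = 0.011119 m.
E–W at 77.43°: 1e-07° × 111190 × cos 77.43° = 1e-07 × 111190 × 0.2176 ≈ 0.00241985 m.
Combining orthogonally: (0.011119² + 0.00241985²)^½ ≈ 0.0113793 m.
That is 0.0113793 m = 1.1379 cm.

1.1 centimeters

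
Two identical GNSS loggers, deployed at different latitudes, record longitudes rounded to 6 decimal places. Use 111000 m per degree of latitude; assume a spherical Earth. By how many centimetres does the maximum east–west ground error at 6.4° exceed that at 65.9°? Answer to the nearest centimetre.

Rounding to 6 decimal places leaves the longitude within ±5e-07° of the true value.
Error at 6.4° = 5e-07° × 111000 × cos 6.4° ≈ 0.0555 × 0.9938 = 0.055154 m.
Error at 65.9° = 5e-07° × 111000 × cos 65.9° ≈ 0.0555 × 0.4083 = 0.022662 m.
So the lower-latitude error exceeds the higher by 0.055154 − 0.022662 = 0.032492 m.
That is 0.0324918 m = 3.2492 cm.

3 centimetres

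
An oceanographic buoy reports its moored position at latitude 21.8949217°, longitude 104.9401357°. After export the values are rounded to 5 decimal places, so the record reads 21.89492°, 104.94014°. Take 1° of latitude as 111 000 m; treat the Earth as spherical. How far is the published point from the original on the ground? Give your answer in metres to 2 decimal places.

Δlat = 21.8949217 − 21.89492 = +0.0000017°; Δlon = 104.9401357 − 104.94014 = -0.0000043°.
North–south shift: 0.0000017 × 111000 = 0.1887 m.
E–W at 21.8949°: -0.0000043° × 111000 × cos 21.8949° = -0.0000043 × 111000 × 0.9279 ≈ -0.442872 m.
Hypotenuse of the two orthogonal shifts: √(0.1887² + 0.442872²) = 0.481397 m.

0.48 metres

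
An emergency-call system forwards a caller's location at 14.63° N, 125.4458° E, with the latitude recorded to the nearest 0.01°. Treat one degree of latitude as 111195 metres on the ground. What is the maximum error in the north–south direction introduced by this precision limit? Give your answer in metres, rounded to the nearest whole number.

556 metres

Rounding to 2 decimal places leaves the latitude within ±0.005° of the true value.
Along the meridian that is 0.005° × 111195 m/° = 555.975 m.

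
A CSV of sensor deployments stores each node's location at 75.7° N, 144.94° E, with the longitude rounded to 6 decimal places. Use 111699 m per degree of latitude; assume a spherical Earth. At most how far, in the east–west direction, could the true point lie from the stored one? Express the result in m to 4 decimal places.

0.0138 m

Rounding to 6 decimal places leaves the longitude within ±5e-07° of the true value.
At latitude 75.7° a degree of longitude spans 111699 m × cos 75.7° = 111699 × 0.2470 ≈ 27589.5 m.
So at most 5e-07° × 27589.5 ≈ 0.0137948 m east–west.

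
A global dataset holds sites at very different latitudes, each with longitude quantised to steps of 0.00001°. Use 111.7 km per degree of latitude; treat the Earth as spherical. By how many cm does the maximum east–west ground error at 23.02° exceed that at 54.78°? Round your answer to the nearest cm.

With a 0.00001° grid the true value lies within half a step, ±0.00001°/2 = ±5e-06°, of the stored one.
Error at 23.02° = 5e-06° × 111700 × cos 23.02° ≈ 0.5585 × 0.9204 = 0.51403 m.
At 54.78°: 5e-06° × 111700 × cos 54.78° = 5e-06 × 111700 × 0.5767 ≈ 0.3221 m.
So the lower-latitude error exceeds the higher by 0.51403 − 0.3221 = 0.19193 m.
That is 0.191929 m = 19.193 cm.

19 cm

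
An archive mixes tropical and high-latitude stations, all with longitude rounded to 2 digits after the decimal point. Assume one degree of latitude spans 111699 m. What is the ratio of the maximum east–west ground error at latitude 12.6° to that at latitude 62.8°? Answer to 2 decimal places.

2.14

Rounding to 2 decimal places leaves the longitude within ±0.005° of the true value.
Error at 12.6° = 0.005° × 111699 × cos 12.6° ≈ 558.5 × 0.9759 = 545.04 m.
Error at 62.8° = 0.005° × 111699 × cos 62.8° ≈ 558.5 × 0.4571 = 255.29 m.
Ratio: 545.04 / 255.29 = cos 12.6° / cos 62.8° ≈ 2.1350.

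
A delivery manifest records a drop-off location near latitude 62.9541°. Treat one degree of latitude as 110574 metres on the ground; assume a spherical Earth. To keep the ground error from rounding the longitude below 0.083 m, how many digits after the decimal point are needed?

6 decimal places

At 62.9541° one degree of longitude covers 110574 × cos 62.9541° ≈ 110574 × 0.4547 ≈ 50278.5 m.
Rounding to N decimal places gives at most 0.5 × 10⁻ᴺ degrees of error, i.e. 0.5 × 10⁻ᴺ × 50278.5 m.
Setting 25139.2 × 10⁻ᴺ ≤ 0.083 gives 10ᴺ ≥ 3.029e+05, i.e. N ≥ 5.48.
N = 5 would give 0.251 m (too coarse); N = 6 gives 0.0251 m ≤ 0.083 m.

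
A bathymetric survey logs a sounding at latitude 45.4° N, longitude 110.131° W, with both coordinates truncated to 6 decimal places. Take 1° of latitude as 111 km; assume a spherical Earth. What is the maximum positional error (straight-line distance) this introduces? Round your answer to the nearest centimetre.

Truncating at 6 decimal places can drop up to a full unit in the last place, so each coordinate may be off by as much as 1e-06°.
N–S: 1e-06° × 111000 m/° = 0.111 m.
Longitude error → 1e-06 × 111000 × cos 45.4° = 1e-06 × 111000 × 0.7022 ≈ 0.077939 m.
Worst case both components are at the extreme and orthogonal: √(0.111² + 0.077939²) ≈ 0.13563 m.
That is 0.13563 m = 13.563 cm.

14 centimetres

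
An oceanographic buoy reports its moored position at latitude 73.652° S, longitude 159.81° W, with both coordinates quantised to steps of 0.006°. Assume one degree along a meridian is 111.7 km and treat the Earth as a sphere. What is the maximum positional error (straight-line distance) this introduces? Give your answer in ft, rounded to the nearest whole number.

1142 ft

With a 0.006° grid the true value lies within half a step, ±0.006°/2 = ±0.003°, of the stored one.
N–S: 0.003° × 111700 m/° = 335.1 m.
Longitude error → 0.003 × 111700 × cos 73.652° = 0.003 × 111700 × 0.2815 ≈ 94.3208 m.
Combining orthogonally: (335.1² + 94.3208²)^½ ≈ 348.121 m.
Converting: 348.121 m × 3.2808 ft/m ≈ 1142.1 ft.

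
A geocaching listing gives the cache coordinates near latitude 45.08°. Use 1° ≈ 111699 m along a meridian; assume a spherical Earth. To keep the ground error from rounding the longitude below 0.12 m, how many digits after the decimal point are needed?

6

At 45.08° one degree of longitude covers 111699 × cos 45.08° ≈ 111699 × 0.7061 ≈ 78872.8 m.
Rounding to N decimal places gives at most 0.5 × 10⁻ᴺ degrees of error, i.e. 0.5 × 10⁻ᴺ × 78872.8 m.
Setting 39436.4 × 10⁻ᴺ ≤ 0.12 gives 10ᴺ ≥ 3.286e+05, i.e. N ≥ 5.52.
So 6 decimal places suffice (0.0394 m); 5 would allow up to 0.394 m.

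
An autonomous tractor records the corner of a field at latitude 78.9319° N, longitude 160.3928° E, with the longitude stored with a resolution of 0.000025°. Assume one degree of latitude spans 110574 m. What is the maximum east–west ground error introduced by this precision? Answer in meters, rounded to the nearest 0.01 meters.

0.27 meters

With a 0.000025° grid the true value lies within half a step, ±0.000025°/2 = ±1.25e-05°, of the stored one.
Parallels shrink by cos φ, so at 78.9319° a degree of longitude is 110574 × 0.1920 ≈ 21227.5 m.
So at most 1.25e-05° × 21227.5 ≈ 0.265344 m east–west.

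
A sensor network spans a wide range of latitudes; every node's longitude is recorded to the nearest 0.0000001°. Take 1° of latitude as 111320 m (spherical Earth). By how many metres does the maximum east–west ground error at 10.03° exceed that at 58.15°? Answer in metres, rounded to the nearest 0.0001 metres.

Rounding to 7 decimal places leaves the longitude within ±5e-08° of the true value.
At 10.03°: 5e-08° × 111320 × cos 10.03° = 5e-08 × 111320 × 0.9847 ≈ 0.0054809 m.
Error at 58.15° = 5e-08° × 111320 × cos 58.15° ≈ 0.005566 × 0.5277 = 0.0029372 m.
So the lower-latitude error exceeds the higher by 0.0054809 − 0.0029372 = 0.0025438 m.

0.0025 metres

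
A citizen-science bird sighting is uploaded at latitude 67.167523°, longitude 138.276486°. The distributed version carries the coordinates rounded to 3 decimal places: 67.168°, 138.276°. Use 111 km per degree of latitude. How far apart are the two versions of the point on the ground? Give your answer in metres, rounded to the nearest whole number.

Δlat = 67.167523 − 67.168 = -0.000477°; Δlon = 138.276486 − 138.276 = +0.000486°.
N–S: -0.000477° × 111000 m/° = -52.947 m.
E–W at 67.168°: 0.000486° × 111000 × cos 67.168° = 0.000486 × 111000 × 0.3880 ≈ 20.9327 m.
Hypotenuse of the two orthogonal shifts: √(52.947² + 20.9327²) = 56.9347 m.

57 metres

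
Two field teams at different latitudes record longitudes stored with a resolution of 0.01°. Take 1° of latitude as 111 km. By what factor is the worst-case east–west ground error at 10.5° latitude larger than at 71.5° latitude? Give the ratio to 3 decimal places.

With a 0.01° grid the true value lies within half a step, ±0.01°/2 = ±0.005°, of the stored one.
At 10.5°: 0.005° × 111000 × cos 10.5° = 0.005 × 111000 × 0.9833 ≈ 545.71 m.
Error at 71.5° = 0.005° × 111000 × cos 71.5° ≈ 555 × 0.3173 = 176.1 m.
Ratio: 545.71 / 176.1 = cos 10.5° / cos 71.5° ≈ 3.0988.

3.099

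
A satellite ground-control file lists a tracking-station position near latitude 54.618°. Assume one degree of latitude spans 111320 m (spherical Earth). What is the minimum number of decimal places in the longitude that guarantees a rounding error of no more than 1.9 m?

At 54.618° one degree of longitude covers 111320 × cos 54.618° ≈ 111320 × 0.5790 ≈ 64457.1 m.
N decimal places → at most half a unit in the last place, 0.5 × 10⁻ᴺ° = 64457.1/2 × 10⁻ᴺ m.
Setting 32228.5 × 10⁻ᴺ ≤ 1.9 gives 10ᴺ ≥ 1.696e+04, i.e. N ≥ 4.23.
So 5 decimal places suffice (0.322 m); 4 would allow up to 3.22 m.

5 decimal places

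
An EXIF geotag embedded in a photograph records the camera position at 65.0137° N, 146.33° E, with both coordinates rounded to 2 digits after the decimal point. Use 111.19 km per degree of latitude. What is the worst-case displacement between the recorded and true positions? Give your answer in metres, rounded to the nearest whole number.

604 metres

Rounding to 2 decimal places leaves each coordinate within ±0.005° of the true value.
Latitude error → 0.005 × 111190 = 555.95 m along the meridian.
East–west component at 65.0137°: 0.005° × 111190 × cos 65.0137° ≈ 0.005 × 46966.8 ≈ 234.834 m.
Combining orthogonally: (555.95² + 234.834²)^½ ≈ 603.513 m.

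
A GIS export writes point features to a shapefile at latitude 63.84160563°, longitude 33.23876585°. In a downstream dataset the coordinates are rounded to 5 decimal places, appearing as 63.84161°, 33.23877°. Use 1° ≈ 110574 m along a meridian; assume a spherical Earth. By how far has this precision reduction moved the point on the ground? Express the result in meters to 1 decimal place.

Δlat = 63.84160563 − 63.84161 = -0.00000437°; Δlon = 33.23876585 − 33.23877 = -0.00000415°.
North–south shift: -0.00000437 × 110574 = -0.483208 m.
E–W at 63.8416°: -0.00000415° × 110574 × cos 63.8416° = -0.00000415 × 110574 × 0.4409 ≈ -0.2023 m.
Hypotenuse of the two orthogonal shifts: √(0.483208² + 0.2023²) = 0.523847 m.

0.5 meters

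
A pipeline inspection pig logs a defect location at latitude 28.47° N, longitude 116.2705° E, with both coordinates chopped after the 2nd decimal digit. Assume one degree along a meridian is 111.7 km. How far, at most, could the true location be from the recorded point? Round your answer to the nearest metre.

Truncating at 2 decimal places can drop up to a full unit in the last place, so each coordinate may be off by as much as 0.01°.
Latitude error → 0.01 × 111700 = 1117 m along the meridian.
Longitude error → 0.01 × 111700 × cos 28.47° = 0.01 × 111700 × 0.8791 ≈ 981.918 m.
The two errors are perpendicular, so the maximum displacement is √(1117² + 981.918²) ≈ 1487.23 m.

1487 metres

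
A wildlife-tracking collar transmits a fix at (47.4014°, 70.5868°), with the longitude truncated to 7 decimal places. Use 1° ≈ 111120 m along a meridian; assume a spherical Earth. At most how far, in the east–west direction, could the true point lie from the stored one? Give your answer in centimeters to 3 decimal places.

0.752 centimeters

Truncating at 7 decimal places can drop up to a full unit in the last place, so the longitude may be off by as much as 1e-07°.
One degree of longitude at 47.4014° is 111120 × cos 47.4014° ≈ 111120 × 0.6769 = 75212.5 m.
So at most 1e-07° × 75212.5 ≈ 0.00752125 m east–west.
That is 0.00752125 m = 0.75212 cm.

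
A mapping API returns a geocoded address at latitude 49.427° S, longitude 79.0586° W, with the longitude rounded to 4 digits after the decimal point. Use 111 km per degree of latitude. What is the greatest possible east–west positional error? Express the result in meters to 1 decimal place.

3.6 meters

Rounding to 4 decimal places leaves the longitude within ±5e-05° of the true value.
Parallels shrink by cos φ, so at 49.427° a degree of longitude is 111000 × 0.6504 ≈ 72196.2 m.
Maximum E–W displacement: 5e-05 × 72196.2 = 3.60981 m.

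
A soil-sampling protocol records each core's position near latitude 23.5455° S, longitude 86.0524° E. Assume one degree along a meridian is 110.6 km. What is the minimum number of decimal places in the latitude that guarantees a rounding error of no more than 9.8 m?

One degree of latitude covers 110600 m.
With N decimal places the half-ulp bound is 0.5·10⁻ᴺ°, or 0.5·10⁻ᴺ × 110600 m on the ground.
Setting 55300 × 10⁻ᴺ ≤ 9.8 gives 10ᴺ ≥ 5643, i.e. N ≥ 3.75.
So 4 decimal places suffice (5.53 m); 3 would allow up to 55.3 m.

4 decimal places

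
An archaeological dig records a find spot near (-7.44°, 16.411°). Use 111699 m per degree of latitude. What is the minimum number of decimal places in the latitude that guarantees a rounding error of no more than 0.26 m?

6 decimal places

One degree of latitude covers 111699 m.
N decimal places → at most half a unit in the last place, 0.5 × 10⁻ᴺ° = 111699/2 × 10⁻ᴺ m.
Setting 55849.5 × 10⁻ᴺ ≤ 0.26 gives 10ᴺ ≥ 2.148e+05, i.e. N ≥ 5.33.
So 6 decimal places suffice (0.0558 m); 5 would allow up to 0.558 m.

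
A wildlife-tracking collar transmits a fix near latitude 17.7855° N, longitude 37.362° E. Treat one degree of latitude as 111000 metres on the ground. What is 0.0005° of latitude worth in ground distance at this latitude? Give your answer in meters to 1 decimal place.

0.0005° × 111000 m/° = 55.5 m.

55.5 meters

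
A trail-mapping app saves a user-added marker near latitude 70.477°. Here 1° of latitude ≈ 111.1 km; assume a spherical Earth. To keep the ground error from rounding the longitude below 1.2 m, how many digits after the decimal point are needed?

At 70.477° one degree of longitude covers 111100 × cos 70.477° ≈ 111100 × 0.3342 ≈ 37128 m.
Rounding to N decimal places gives at most 0.5 × 10⁻ᴺ degrees of error, i.e. 0.5 × 10⁻ᴺ × 37128 m.
Setting 18564 × 10⁻ᴺ ≤ 1.2 gives 10ᴺ ≥ 1.547e+04, i.e. N ≥ 4.19.
At 4 places the error can reach 1.86 m, but 5 places keeps it to 0.186 m.

5 decimal places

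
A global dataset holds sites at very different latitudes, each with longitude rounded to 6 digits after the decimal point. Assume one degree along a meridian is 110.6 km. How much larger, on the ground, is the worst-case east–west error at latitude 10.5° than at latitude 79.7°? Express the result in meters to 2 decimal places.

Rounding to 6 decimal places leaves the longitude within ±5e-07° of the true value.
Error at 10.5° = 5e-07° × 110600 × cos 10.5° ≈ 0.0553 × 0.9833 = 0.054374 m.
Error at 79.7° = 5e-07° × 110600 × cos 79.7° ≈ 0.0553 × 0.1788 = 0.0098878 m.
Difference: 0.054374 − 0.0098878 = 0.044486 m.

0.04 meters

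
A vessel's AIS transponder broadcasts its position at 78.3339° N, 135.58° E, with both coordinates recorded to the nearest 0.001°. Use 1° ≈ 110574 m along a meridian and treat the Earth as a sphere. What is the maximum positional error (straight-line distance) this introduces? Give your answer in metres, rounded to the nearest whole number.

Rounding to 3 decimal places leaves each coordinate within ±0.0005° of the true value.
N–S: 0.0005° × 110574 m/° = 55.287 m.
East–west component at 78.3339°: 0.0005° × 110574 × cos 78.3339° ≈ 0.0005 × 22358.9 ≈ 11.1795 m.
Combining orthogonally: (55.287² + 11.1795²)^½ ≈ 56.406 m.

56 metres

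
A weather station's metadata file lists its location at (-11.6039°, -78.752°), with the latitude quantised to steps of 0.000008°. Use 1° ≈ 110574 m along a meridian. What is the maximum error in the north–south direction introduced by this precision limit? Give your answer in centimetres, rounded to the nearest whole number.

With a 0.000008° grid the true value lies within half a step, ±0.000008°/2 = ±4e-06°, of the stored one.
So the N–S error is at most 4e-06 × 110574 = 0.442296 m.
That is 0.442296 m = 44.23 cm.

44 centimetres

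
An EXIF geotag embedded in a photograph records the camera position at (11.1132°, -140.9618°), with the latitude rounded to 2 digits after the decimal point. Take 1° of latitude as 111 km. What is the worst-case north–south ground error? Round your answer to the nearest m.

555 m

Rounding to 2 decimal places leaves the latitude within ±0.005° of the true value.
North–south distance: 0.005° × 111000 m/° = 555 m.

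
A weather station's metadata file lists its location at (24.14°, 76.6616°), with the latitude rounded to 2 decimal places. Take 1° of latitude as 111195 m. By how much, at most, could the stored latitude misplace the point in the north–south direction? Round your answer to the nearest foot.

Rounding to 2 decimal places leaves the latitude within ±0.005° of the true value.
So the N–S error is at most 0.005 × 111195 = 555.975 m.
Converting: 555.975 m × 3.2808 ft/m ≈ 1824.1 ft.

1824 feet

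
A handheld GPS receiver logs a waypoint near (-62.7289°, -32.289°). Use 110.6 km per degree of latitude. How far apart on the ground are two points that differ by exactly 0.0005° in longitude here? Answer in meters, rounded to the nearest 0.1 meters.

25.3 meters

0.0005° of longitude at 62.7289° is 0.0005 × 110600 × cos 62.7289° ≈ 0.0005 × 50677.1 = 25.3385 m.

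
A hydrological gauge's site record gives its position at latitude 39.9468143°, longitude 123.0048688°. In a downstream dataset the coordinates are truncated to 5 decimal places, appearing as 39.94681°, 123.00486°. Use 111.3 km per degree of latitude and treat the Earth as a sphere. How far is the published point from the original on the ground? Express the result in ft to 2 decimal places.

2.92 ft

The latitude changed by +0.0000043° and the longitude by +0.0000088°.
North–south shift: 0.0000043 × 111300 = 0.47859 m.
East–west at this latitude: 0.0000088° × 111300 × cos 39.9468° ≈ 0.0000088 × 85327.1 = 0.750879 m.
Combined displacement = (0.47859² + 0.750879²)^½ ≈ 0.890431 m.
In feet: 0.890431 m ÷ 0.3048 ≈ 2.9214 ft.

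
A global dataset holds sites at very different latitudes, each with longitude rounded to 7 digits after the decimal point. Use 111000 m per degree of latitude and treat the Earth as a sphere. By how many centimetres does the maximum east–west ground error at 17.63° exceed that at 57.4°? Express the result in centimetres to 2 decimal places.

0.23 centimetres

Rounding to 7 decimal places leaves the longitude within ±5e-08° of the true value.
Error at 17.63° = 5e-08° × 111000 × cos 17.63° ≈ 0.00555 × 0.9530 = 0.0052893 m.
At 57.4°: 5e-08° × 111000 × cos 57.4° = 5e-08 × 111000 × 0.5388 ≈ 0.0029902 m.
So the lower-latitude error exceeds the higher by 0.0052893 − 0.0029902 = 0.0022992 m.
That is 0.00229915 m = 0.22992 cm.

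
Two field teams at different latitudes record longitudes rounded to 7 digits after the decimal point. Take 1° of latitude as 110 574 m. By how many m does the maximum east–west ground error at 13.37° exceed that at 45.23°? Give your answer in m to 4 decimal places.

0.0015 m

Rounding to 7 decimal places leaves the longitude within ±5e-08° of the true value.
At 13.37°: 5e-08° × 110574 × cos 13.37° = 5e-08 × 110574 × 0.9729 ≈ 0.0053789 m.
At 45.23°: 5e-08° × 110574 × cos 45.23° = 5e-08 × 110574 × 0.7043 ≈ 0.0038937 m.
So the lower-latitude error exceeds the higher by 0.0053789 − 0.0038937 = 0.0014852 m.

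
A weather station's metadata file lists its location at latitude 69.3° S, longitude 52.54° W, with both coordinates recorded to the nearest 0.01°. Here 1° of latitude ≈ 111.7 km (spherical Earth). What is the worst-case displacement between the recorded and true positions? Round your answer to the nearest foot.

1943 feet

Rounding to 2 decimal places leaves each coordinate within ±0.005° of the true value.
North–south component: 0.005° × 111700 = 558.5 m.
Longitude error → 0.005 × 111700 × cos 69.3° = 0.005 × 111700 × 0.3535 ≈ 197.416 m.
Combining orthogonally: (558.5² + 197.416²)^½ ≈ 592.364 m.
In feet: 592.364 m ÷ 0.3048 ≈ 1943.5 ft.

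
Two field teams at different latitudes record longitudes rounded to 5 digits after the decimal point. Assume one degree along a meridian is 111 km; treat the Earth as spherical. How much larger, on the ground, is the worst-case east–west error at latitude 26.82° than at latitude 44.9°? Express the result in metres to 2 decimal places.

0.10 metres

Rounding to 5 decimal places leaves the longitude within ±5e-06° of the true value.
Error at 26.82° = 5e-06° × 111000 × cos 26.82° ≈ 0.555 × 0.8924 = 0.4953 m.
At 44.9°: 5e-06° × 111000 × cos 44.9° = 5e-06 × 111000 × 0.7083 ≈ 0.39313 m.
So the lower-latitude error exceeds the higher by 0.4953 − 0.39313 = 0.10217 m.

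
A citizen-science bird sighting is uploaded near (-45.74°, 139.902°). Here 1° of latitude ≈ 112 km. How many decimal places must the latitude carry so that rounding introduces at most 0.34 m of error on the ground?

One degree of latitude covers 112000 m.
With N decimal places the half-ulp bound is 0.5·10⁻ᴺ°, or 0.5·10⁻ᴺ × 112000 m on the ground.
Setting 56000 × 10⁻ᴺ ≤ 0.34 gives 10ᴺ ≥ 1.647e+05, i.e. N ≥ 5.22.
N = 5 would give 0.56 m (too coarse); N = 6 gives 0.056 m ≤ 0.34 m.

6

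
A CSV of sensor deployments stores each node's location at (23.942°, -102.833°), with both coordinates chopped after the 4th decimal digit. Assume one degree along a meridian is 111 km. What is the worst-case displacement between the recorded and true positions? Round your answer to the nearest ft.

Truncating at 4 decimal places can drop up to a full unit in the last place, so each coordinate may be off by as much as 0.0001°.
North–south component: 0.0001° × 111000 = 11.1 m.
Longitude error → 0.0001 × 111000 × cos 23.942° = 0.0001 × 111000 × 0.9140 ≈ 10.1449 m.
Worst case both components are at the extreme and orthogonal: √(11.1² + 10.1449²) ≈ 15.0376 m.
In feet: 15.0376 m ÷ 0.3048 ≈ 49.336 ft.

49 ft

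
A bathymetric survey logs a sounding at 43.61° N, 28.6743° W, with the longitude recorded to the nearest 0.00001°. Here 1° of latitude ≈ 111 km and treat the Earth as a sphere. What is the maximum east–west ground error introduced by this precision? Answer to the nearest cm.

Rounding to 5 decimal places leaves the longitude within ±5e-06° of the true value.
Parallels shrink by cos φ, so at 43.61° a degree of longitude is 111000 × 0.7241 ≈ 80369.7 m.
Maximum E–W displacement: 5e-06 × 80369.7 = 0.401849 m.
That is 0.401849 m = 40.185 cm.

40 cm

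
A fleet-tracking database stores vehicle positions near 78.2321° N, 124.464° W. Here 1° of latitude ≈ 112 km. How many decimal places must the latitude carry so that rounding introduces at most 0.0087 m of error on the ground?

One degree of latitude covers 112000 m.
Rounding to N decimal places gives at most 0.5 × 10⁻ᴺ degrees of error, i.e. 0.5 × 10⁻ᴺ × 112000 m.
Need 0.5 × 112000 × 10⁻ᴺ ≤ 0.0087 → 10⁻ᴺ ≤ 1.554e-07, so N ≥ 6.81.
N = 6 would give 0.056 m (too coarse); N = 7 gives 0.0056 m ≤ 0.0087 m.

7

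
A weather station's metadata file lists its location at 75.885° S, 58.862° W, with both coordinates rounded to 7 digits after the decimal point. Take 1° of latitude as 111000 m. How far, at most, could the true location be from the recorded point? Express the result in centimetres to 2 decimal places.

Rounding to 7 decimal places leaves each coordinate within ±5e-08° of the true value.
N–S: 5e-08° × 111000 m/° = 0.00555 m.
Longitude error → 5e-08 × 111000 × cos 75.885° = 5e-08 × 111000 × 0.2439 ≈ 0.00135347 m.
Combining orthogonally: (0.00555² + 0.00135347²)^½ ≈ 0.00571265 m.
That is 0.00571265 m = 0.57127 cm.

0.57 centimetres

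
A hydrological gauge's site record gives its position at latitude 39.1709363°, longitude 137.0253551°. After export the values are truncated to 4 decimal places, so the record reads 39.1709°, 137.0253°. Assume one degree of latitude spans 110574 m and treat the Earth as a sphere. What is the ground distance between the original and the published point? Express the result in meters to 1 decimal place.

6.2 meters

Δlat = 39.1709363 − 39.1709 = +0.0000363°; Δlon = 137.0253551 − 137.0253 = +0.0000551°.
North–south shift: 0.0000363 × 110574 = 4.01384 m.
E–W at 39.1709°: 0.0000551° × 110574 × cos 39.1709° = 0.0000551 × 110574 × 0.7753 ≈ 4.7234 m.
Combined displacement = (4.01384² + 4.7234²)^½ ≈ 6.1985 m.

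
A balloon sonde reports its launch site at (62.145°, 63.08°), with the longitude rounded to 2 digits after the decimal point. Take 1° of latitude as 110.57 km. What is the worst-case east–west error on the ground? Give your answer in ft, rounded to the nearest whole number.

847 ft

Rounding to 2 decimal places leaves the longitude within ±0.005° of the true value.
One degree of longitude at 62.145° is 110570 × cos 62.145° ≈ 110570 × 0.4672 = 51662.2 m.
Maximum E–W displacement: 0.005 × 51662.2 = 258.311 m.
In feet: 258.311 m ÷ 0.3048 ≈ 847.48 ft.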